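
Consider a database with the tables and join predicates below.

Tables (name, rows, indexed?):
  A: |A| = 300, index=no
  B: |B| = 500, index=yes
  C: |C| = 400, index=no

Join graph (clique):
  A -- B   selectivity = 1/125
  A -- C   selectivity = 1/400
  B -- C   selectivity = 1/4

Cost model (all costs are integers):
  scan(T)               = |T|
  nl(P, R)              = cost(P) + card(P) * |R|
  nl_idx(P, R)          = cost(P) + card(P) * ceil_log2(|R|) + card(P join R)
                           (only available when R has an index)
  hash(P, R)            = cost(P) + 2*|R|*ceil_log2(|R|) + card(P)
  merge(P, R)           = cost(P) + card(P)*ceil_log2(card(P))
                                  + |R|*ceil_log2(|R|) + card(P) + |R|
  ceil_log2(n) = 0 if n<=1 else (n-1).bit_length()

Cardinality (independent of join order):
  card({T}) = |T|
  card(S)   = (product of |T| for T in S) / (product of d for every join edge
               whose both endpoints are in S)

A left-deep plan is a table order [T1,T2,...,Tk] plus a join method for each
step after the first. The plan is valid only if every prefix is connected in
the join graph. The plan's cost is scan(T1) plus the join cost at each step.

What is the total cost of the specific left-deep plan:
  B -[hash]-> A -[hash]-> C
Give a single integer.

14800

step 1: scan B: cost=500, card=500
step 2: join A via hash
    card(P join A) = 500*300/(125) = 1200
    cost = 500 + 2*300*9 + 500 = 6400
step 3: join C via hash
    card(P join C) = 1200*400/(400*4) = 300
    cost = 6400 + 2*400*9 + 1200 = 14800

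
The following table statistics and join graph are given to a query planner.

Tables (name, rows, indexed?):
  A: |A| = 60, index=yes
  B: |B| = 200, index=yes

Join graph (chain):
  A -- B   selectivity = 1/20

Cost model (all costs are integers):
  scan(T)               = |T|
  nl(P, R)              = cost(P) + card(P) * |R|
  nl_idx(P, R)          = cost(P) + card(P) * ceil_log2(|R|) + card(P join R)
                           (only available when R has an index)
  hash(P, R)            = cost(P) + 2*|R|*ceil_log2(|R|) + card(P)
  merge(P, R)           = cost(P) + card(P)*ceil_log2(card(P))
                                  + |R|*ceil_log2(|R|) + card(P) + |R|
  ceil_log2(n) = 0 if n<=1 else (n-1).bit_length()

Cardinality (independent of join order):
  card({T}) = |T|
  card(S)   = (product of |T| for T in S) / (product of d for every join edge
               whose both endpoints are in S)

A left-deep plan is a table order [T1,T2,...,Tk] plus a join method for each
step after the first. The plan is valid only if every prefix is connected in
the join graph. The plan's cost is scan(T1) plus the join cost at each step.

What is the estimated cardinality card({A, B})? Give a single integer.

600

Tables in S: A(60), B(200)
Edges inside S: A-B(d=20)
numerator = 60 * 200 = 12000
denominator = 20 = 20
card(S) = 12000 / 20 = 600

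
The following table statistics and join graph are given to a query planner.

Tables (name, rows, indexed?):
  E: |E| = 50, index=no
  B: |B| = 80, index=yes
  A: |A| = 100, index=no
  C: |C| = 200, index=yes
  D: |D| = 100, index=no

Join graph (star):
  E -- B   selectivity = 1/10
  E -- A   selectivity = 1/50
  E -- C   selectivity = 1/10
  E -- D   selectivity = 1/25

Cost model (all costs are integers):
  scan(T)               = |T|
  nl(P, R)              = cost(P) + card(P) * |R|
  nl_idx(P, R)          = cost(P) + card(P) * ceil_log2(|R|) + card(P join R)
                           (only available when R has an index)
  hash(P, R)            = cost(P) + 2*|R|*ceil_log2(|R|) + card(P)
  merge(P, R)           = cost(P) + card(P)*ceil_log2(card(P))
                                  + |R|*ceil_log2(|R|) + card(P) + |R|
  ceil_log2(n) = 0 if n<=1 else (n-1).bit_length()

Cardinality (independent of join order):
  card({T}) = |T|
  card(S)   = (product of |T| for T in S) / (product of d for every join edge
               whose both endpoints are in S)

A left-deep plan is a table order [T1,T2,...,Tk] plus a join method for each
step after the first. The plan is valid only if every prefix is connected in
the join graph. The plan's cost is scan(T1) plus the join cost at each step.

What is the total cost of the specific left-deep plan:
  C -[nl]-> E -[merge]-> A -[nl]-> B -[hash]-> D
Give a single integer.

step 1: scan C: cost=200, card=200
step 2: join E via nl
    card(P join E) = 200*50/(10) = 1000
    cost = 200 + 200*50 = 10200
step 3: join A via merge
    card(P join A) = 1000*100/(50) = 2000
    cost = 10200 + 1000*10 + 100*7 + 1000 + 100 = 22000
step 4: join B via nl
    card(P join B) = 2000*80/(10) = 16000
    cost = 22000 + 2000*80 = 182000
step 5: join D via hash
    card(P join D) = 16000*100/(25) = 64000
    cost = 182000 + 2*100*7 + 16000 = 199400

199400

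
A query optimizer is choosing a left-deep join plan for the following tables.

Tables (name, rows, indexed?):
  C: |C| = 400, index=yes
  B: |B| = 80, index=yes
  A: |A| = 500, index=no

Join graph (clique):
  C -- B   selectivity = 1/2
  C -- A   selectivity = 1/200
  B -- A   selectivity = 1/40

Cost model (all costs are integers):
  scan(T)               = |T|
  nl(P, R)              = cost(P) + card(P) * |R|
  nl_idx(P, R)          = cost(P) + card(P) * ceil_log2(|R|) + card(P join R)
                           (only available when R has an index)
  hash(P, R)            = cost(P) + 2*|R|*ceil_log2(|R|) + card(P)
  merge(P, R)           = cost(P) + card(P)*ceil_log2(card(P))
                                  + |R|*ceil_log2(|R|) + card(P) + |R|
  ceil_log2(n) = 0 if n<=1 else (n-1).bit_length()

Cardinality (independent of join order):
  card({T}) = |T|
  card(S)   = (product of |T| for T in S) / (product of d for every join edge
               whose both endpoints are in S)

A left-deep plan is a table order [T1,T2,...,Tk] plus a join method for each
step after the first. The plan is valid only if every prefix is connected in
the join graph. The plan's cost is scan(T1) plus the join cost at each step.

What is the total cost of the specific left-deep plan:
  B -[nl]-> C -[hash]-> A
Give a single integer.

step 1: scan B: cost=80, card=80
step 2: join C via nl
    card(P join C) = 80*400/(2) = 16000
    cost = 80 + 80*400 = 32080
step 3: join A via hash
    card(P join A) = 16000*500/(200*40) = 1000
    cost = 32080 + 2*500*9 + 16000 = 57080

57080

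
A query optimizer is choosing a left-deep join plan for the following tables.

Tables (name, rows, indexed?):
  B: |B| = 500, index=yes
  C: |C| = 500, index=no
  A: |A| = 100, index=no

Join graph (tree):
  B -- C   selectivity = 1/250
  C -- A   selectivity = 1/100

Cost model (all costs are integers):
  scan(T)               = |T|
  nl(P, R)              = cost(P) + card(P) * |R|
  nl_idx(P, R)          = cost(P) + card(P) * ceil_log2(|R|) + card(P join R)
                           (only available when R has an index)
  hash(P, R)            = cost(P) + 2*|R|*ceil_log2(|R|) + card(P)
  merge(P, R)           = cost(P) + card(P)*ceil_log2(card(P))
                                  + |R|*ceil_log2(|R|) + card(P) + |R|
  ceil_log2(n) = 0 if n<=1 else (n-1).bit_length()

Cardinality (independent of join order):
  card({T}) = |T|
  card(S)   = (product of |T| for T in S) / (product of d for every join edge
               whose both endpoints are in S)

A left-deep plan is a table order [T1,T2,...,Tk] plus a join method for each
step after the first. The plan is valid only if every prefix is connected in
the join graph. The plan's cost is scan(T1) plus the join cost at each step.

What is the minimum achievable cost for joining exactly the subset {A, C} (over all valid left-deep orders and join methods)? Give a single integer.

Selinger DP over subsets of {A,C}:
  {C}: scan cost=500, card=500
  {A}: scan cost=100, card=100
  {AC}: card=500; try (A,hash)→2400, (C,merge)→5900, (A,merge)→6300, (C,hash)→9200, (C,nl)→50100, (A,nl)→50500; best=2400 via (A,hash)

2400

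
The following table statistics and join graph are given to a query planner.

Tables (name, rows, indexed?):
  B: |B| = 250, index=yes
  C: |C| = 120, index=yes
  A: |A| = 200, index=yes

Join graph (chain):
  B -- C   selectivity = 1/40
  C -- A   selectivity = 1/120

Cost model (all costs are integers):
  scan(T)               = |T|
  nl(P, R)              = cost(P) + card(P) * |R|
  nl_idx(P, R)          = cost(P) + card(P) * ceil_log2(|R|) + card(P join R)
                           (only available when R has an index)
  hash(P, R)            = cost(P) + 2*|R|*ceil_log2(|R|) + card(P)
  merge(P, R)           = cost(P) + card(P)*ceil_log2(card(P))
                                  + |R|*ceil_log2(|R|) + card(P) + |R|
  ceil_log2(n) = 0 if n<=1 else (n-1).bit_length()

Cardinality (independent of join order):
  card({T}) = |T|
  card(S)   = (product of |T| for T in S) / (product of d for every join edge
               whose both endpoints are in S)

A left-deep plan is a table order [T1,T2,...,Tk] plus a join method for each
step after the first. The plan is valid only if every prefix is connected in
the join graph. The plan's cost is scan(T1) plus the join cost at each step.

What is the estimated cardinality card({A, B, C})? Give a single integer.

Tables in S: A(200), B(250), C(120)
Edges inside S: B-C(d=40), C-A(d=120)
numerator = 200 * 250 * 120 = 6000000
denominator = 40 * 120 = 4800
card(S) = 6000000 / 4800 = 1250

1250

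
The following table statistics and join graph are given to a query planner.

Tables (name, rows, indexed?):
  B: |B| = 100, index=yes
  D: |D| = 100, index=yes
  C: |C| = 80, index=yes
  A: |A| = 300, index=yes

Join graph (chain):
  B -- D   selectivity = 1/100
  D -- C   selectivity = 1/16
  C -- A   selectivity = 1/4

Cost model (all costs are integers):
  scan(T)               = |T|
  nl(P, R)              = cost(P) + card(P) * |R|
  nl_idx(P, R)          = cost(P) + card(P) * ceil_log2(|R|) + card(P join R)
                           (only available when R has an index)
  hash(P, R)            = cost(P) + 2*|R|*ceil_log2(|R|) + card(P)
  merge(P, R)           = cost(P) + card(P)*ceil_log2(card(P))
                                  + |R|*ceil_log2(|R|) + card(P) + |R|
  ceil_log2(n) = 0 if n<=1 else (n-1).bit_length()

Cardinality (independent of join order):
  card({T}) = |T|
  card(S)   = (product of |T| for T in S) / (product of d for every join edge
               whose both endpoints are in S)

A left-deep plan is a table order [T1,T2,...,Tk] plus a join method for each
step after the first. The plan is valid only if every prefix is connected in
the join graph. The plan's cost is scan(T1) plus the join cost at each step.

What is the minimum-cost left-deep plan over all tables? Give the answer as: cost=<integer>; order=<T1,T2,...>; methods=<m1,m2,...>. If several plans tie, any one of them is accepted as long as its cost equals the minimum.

Selinger DP (subsets sized 1..n):
  {B}: scan cost=100, card=100
  {D}: scan cost=100, card=100
  {C}: scan cost=80, card=80
  {A}: scan cost=300, card=300
  {BD}: card=100; try (D,nl_idx)→900, (B,nl_idx)→900, (D,hash)→1600, (B,hash)→1600, (D,merge)→1700, (B,merge)→1700 …(+2); best=900 via (D,nl_idx)
  {CD}: card=500; try (D,nl_idx)→1140, (C,nl_idx)→1300, (C,hash)→1320, (D,merge)→1520, (C,merge)→1540, (D,hash)→1560 …(+2); best=1140 via (D,nl_idx)
  {AC}: card=6000; try (C,hash)→1720, (A,merge)→3720, (C,merge)→3940, (A,hash)→5560, (A,nl_idx)→6800, (C,nl_idx)→8400 …(+2); best=1720 via (C,hash)
  {BCD}: card=500; try (C,nl_idx)→2100, (C,hash)→2120, (C,merge)→2340, (B,hash)→3040, (B,nl_idx)→5140, (B,merge)→6940 …(+2); best=2100 via (C,nl_idx)
  {ACD}: card=37500; try (A,hash)→7040, (D,hash)→9120, (A,merge)→9140, (A,nl_idx)→43140, (D,nl_idx)→81220, (D,merge)→86520 …(+2); best=7040 via (A,hash)
  {ABCD}: card=37500; try (A,hash)→8000, (A,merge)→10100, (A,nl_idx)→44100, (B,hash)→45940, (A,nl)→152100, (B,nl_idx)→307040 …(+2); best=8000 via (A,hash)

cost=8000; order=B,D,C,A; methods=nl_idx,nl_idx,hash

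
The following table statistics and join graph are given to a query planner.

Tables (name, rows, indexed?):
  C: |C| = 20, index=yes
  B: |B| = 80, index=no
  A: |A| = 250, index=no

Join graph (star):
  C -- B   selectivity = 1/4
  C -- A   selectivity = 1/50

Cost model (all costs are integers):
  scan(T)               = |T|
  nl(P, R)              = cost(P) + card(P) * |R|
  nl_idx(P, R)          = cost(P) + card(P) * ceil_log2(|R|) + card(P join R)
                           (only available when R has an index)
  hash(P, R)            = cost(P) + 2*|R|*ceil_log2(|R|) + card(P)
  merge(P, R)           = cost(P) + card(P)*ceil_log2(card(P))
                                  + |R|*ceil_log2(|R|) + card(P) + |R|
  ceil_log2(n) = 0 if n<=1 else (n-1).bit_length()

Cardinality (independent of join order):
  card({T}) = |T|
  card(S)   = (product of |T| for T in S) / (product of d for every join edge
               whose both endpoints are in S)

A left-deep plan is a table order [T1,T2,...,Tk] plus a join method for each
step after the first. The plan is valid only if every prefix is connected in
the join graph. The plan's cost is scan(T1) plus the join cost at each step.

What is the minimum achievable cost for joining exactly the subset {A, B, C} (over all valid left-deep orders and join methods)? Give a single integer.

1920

Selinger DP over subsets of {A,B,C}:
  {C}: scan cost=20, card=20
  {B}: scan cost=80, card=80
  {A}: scan cost=250, card=250
  {BC}: card=400; try (C,hash)→360, (B,merge)→780, (C,merge)→840, (C,nl_idx)→880, (B,hash)→1160, (B,nl)→1620 …(+1); best=360 via (C,hash)
  {AC}: card=100; try (C,hash)→700, (C,nl_idx)→1600, (A,merge)→2390, (C,merge)→2620, (A,hash)→4040, (A,nl)→5020 …(+1); best=700 via (C,hash)
  {ABC}: card=2000; try (B,hash)→1920, (B,merge)→2140, (A,hash)→4760, (A,merge)→6610, (B,nl)→8700, (A,nl)→100360; best=1920 via (B,hash)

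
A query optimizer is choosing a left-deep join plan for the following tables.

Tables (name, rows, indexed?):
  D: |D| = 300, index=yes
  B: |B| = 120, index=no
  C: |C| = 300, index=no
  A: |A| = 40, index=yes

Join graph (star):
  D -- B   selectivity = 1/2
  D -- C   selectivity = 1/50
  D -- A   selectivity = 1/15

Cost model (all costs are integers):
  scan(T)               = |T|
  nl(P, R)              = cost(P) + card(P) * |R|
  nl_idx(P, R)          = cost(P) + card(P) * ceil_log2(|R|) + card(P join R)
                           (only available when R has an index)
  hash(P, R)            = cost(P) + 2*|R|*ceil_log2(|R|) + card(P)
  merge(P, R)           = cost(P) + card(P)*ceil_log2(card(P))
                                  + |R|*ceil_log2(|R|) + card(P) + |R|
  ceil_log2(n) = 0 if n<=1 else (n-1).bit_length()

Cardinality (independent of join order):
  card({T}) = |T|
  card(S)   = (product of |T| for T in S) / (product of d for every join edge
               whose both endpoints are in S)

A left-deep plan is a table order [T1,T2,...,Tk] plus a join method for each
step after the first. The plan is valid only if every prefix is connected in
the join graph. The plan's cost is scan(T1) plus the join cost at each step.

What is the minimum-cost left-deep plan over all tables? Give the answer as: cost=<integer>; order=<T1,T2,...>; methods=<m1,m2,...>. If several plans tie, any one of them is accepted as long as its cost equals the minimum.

cost=13560; order=C,D,A,B; methods=nl_idx,hash,hash

Selinger DP (subsets sized 1..n):
  {D}: scan cost=300, card=300
  {B}: scan cost=120, card=120
  {C}: scan cost=300, card=300
  {A}: scan cost=40, card=40
  {BD}: card=18000; try (B,hash)→2280, (D,merge)→4080, (B,merge)→4260, (D,hash)→5640, (D,nl_idx)→19200, (D,nl)→36120 …(+1); best=2280 via (B,hash)
  {CD}: card=1800; try (D,nl_idx)→4800, (D,hash)→6000, (C,hash)→6000, (D,merge)→6300, (C,merge)→6300, (D,nl)→90300 …(+1); best=4800 via (D,nl_idx)
  {AD}: card=800; try (A,hash)→1080, (D,nl_idx)→1200, (A,nl_idx)→2900, (D,merge)→3320, (A,merge)→3580, (D,hash)→5480 …(+2); best=1080 via (A,hash)
  {BCD}: card=108000; try (B,hash)→8280, (C,hash)→25680, (B,merge)→27360, (B,nl)→220800, (C,merge)→293280, (C,nl)→5402280; best=8280 via (B,hash)
  {ABD}: card=48000; try (B,hash)→3560, (B,merge)→10840, (A,hash)→20760, (B,nl)→97080, (A,nl_idx)→158280, (A,merge)→290560 …(+1); best=3560 via (B,hash)
  {ACD}: card=4800; try (A,hash)→7080, (C,hash)→7280, (C,merge)→12880, (A,nl_idx)→20400, (A,merge)→26680, (A,nl)→76800 …(+1); best=7080 via (A,hash)
  {ABCD}: card=288000; try (B,hash)→13560, (C,hash)→56960, (B,merge)→75240, (A,hash)→116760, (B,nl)→583080, (C,merge)→822560 …(+4); best=13560 via (B,hash)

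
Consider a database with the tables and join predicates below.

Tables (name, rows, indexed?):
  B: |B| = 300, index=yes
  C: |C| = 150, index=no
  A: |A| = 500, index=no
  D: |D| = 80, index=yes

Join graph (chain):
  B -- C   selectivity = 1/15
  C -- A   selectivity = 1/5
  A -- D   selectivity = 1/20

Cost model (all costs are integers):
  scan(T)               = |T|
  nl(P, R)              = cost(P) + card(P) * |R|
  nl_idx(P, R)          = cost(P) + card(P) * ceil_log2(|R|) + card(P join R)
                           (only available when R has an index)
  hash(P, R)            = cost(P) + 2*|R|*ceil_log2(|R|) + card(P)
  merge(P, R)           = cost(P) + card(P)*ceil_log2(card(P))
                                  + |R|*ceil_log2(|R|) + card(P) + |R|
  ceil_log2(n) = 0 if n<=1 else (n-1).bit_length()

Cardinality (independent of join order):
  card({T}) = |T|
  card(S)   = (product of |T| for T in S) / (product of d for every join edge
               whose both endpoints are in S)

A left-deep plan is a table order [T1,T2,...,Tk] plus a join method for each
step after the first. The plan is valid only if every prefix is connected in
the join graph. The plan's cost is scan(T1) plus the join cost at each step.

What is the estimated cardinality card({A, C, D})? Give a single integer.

Tables in S: A(500), C(150), D(80)
Edges inside S: C-A(d=5), A-D(d=20)
numerator = 500 * 150 * 80 = 6000000
denominator = 5 * 20 = 100
card(S) = 6000000 / 100 = 60000

60000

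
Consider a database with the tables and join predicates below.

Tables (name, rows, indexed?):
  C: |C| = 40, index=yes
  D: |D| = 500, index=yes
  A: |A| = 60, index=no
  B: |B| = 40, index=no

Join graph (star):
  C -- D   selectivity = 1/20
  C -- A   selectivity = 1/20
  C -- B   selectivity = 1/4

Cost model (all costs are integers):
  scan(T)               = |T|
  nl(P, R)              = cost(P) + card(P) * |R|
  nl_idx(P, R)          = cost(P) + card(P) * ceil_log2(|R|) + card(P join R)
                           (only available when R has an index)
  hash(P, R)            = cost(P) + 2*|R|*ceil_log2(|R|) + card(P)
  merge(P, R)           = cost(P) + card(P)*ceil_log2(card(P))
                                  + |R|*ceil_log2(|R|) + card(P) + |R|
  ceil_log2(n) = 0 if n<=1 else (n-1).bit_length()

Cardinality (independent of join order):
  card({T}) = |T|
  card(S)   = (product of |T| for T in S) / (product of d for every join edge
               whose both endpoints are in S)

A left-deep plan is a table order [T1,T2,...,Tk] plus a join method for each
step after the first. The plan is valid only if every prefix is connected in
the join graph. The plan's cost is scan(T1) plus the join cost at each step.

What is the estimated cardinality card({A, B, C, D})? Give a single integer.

30000

Tables in S: A(60), B(40), C(40), D(500)
Edges inside S: C-D(d=20), C-A(d=20), C-B(d=4)
numerator = 60 * 40 * 40 * 500 = 48000000
denominator = 20 * 20 * 4 = 1600
card(S) = 48000000 / 1600 = 30000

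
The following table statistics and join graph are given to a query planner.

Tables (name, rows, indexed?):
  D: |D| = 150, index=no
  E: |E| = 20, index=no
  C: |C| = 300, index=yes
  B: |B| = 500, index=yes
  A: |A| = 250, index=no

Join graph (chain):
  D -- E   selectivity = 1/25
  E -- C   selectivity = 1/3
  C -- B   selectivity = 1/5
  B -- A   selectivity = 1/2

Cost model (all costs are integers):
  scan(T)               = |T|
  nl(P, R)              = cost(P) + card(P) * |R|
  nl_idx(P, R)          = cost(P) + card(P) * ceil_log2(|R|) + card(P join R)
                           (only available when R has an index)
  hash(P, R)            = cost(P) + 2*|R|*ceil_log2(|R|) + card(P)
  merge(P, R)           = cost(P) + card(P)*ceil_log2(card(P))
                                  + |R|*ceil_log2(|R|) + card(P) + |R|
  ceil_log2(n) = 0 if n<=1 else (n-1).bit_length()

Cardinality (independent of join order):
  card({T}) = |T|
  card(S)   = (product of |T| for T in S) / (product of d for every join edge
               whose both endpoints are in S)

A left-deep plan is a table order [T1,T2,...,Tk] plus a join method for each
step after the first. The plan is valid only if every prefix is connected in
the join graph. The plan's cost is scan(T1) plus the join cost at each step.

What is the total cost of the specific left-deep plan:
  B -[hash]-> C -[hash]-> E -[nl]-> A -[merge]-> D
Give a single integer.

step 1: scan B: cost=500, card=500
step 2: join C via hash
    card(P join C) = 500*300/(5) = 30000
    cost = 500 + 2*300*9 + 500 = 6400
step 3: join E via hash
    card(P join E) = 30000*20/(3) = 200000
    cost = 6400 + 2*20*5 + 30000 = 36600
step 4: join A via nl
    card(P join A) = 200000*250/(2) = 25000000
    cost = 36600 + 200000*250 = 50036600
step 5: join D via merge
    card(P join D) = 25000000*150/(25) = 150000000
    cost = 50036600 + 25000000*25 + 150*8 + 25000000 + 150 = 700037950

700037950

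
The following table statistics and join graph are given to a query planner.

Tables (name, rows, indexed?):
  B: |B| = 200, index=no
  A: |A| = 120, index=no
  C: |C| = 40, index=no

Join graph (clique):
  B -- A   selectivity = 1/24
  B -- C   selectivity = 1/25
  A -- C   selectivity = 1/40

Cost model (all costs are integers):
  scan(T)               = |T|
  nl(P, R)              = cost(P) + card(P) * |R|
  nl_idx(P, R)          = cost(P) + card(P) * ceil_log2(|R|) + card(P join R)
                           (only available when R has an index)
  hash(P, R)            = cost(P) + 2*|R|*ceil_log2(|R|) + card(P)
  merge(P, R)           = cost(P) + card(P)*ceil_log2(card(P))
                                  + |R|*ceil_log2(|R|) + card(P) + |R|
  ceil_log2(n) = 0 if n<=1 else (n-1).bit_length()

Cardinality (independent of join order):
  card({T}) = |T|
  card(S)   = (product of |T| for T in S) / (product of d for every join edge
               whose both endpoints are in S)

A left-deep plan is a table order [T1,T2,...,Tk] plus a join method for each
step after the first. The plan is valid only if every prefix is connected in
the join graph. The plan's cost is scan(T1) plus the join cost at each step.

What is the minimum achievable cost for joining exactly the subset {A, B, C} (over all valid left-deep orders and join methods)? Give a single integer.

2880

Selinger DP over subsets of {A,B,C}:
  {B}: scan cost=200, card=200
  {A}: scan cost=120, card=120
  {C}: scan cost=40, card=40
  {AB}: card=1000; try (A,hash)→2080, (B,merge)→2880, (A,merge)→2960, (B,hash)→3440, (B,nl)→24120, (A,nl)→24200; best=2080 via (A,hash)
  {BC}: card=320; try (C,hash)→880, (B,merge)→2120, (C,merge)→2280, (B,hash)→3280, (B,nl)→8040, (C,nl)→8200; best=880 via (C,hash)
  {AC}: card=120; try (C,hash)→720, (A,merge)→1280, (C,merge)→1360, (A,hash)→1760, (A,nl)→4840, (C,nl)→4920; best=720 via (C,hash)
  {ABC}: card=40; try (A,hash)→2880, (B,merge)→3480, (C,hash)→3560, (B,hash)→4040, (A,merge)→5040, (C,merge)→13360 …(+3); best=2880 via (A,hash)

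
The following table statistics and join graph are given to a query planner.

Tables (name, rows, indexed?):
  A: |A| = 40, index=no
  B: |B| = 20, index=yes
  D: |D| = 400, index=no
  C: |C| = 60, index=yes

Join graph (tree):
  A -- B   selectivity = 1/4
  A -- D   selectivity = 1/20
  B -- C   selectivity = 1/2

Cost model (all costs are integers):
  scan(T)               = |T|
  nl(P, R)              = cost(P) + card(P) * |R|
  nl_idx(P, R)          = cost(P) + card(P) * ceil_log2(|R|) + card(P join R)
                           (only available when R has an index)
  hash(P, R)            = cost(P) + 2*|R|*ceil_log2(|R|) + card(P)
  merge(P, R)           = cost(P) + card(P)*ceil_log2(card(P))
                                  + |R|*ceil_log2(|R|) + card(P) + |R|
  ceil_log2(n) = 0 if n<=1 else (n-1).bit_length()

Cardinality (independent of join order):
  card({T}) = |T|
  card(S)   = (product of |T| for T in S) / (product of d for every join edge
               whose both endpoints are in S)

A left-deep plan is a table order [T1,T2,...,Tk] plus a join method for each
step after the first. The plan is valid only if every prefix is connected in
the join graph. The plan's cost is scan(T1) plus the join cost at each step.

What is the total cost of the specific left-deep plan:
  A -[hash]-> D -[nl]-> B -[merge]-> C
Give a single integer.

step 1: scan A: cost=40, card=40
step 2: join D via hash
    card(P join D) = 40*400/(20) = 800
    cost = 40 + 2*400*9 + 40 = 7280
step 3: join B via nl
    card(P join B) = 800*20/(4) = 4000
    cost = 7280 + 800*20 = 23280
step 4: join C via merge
    card(P join C) = 4000*60/(2) = 120000
    cost = 23280 + 4000*12 + 60*6 + 4000 + 60 = 75700

75700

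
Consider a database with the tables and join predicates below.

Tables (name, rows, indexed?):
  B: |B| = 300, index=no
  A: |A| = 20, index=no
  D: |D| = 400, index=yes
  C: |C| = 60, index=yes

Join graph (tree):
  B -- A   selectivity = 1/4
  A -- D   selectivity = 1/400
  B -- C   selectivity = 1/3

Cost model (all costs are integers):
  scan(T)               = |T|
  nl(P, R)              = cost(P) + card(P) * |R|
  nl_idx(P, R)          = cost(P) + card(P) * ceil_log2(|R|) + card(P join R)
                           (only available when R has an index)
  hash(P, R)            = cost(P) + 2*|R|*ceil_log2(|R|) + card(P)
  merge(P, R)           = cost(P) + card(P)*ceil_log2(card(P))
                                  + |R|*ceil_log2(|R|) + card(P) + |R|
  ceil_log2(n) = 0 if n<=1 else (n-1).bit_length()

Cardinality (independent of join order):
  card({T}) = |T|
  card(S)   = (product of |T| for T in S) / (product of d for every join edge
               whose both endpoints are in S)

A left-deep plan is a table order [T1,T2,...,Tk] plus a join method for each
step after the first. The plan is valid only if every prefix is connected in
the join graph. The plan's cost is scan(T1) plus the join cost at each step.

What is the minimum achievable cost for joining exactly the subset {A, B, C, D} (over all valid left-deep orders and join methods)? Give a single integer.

5560

Selinger DP over subsets of {A,B,C,D}:
  {B}: scan cost=300, card=300
  {A}: scan cost=20, card=20
  {D}: scan cost=400, card=400
  {C}: scan cost=60, card=60
  {AB}: card=1500; try (A,hash)→800, (B,merge)→3140, (A,merge)→3420, (B,hash)→5440, (B,nl)→6020, (A,nl)→6300; best=800 via (A,hash)
  {BC}: card=6000; try (C,hash)→1320, (B,merge)→3480, (C,merge)→3720, (B,hash)→5520, (C,nl_idx)→8100, (B,nl)→18060 …(+1); best=1320 via (C,hash)
  {AD}: card=20; try (D,nl_idx)→220, (A,hash)→1000, (D,merge)→4140, (A,merge)→4520, (D,hash)→7240, (D,nl)→8020 …(+1); best=220 via (D,nl_idx)
  {ABD}: card=1500; try (B,merge)→3340, (B,hash)→5640, (B,nl)→6220, (D,hash)→9500, (D,nl_idx)→15800, (D,merge)→22800 …(+1); best=3340 via (B,merge)
  {ABC}: card=30000; try (C,hash)→3020, (A,hash)→7520, (C,merge)→19220, (C,nl_idx)→39800, (A,merge)→85440, (C,nl)→90800 …(+1); best=3020 via (C,hash)
  {ABCD}: card=30000; try (C,hash)→5560, (C,merge)→21760, (D,hash)→40220, (C,nl_idx)→42340, (C,nl)→93340, (D,nl_idx)→303020 …(+2); best=5560 via (C,hash)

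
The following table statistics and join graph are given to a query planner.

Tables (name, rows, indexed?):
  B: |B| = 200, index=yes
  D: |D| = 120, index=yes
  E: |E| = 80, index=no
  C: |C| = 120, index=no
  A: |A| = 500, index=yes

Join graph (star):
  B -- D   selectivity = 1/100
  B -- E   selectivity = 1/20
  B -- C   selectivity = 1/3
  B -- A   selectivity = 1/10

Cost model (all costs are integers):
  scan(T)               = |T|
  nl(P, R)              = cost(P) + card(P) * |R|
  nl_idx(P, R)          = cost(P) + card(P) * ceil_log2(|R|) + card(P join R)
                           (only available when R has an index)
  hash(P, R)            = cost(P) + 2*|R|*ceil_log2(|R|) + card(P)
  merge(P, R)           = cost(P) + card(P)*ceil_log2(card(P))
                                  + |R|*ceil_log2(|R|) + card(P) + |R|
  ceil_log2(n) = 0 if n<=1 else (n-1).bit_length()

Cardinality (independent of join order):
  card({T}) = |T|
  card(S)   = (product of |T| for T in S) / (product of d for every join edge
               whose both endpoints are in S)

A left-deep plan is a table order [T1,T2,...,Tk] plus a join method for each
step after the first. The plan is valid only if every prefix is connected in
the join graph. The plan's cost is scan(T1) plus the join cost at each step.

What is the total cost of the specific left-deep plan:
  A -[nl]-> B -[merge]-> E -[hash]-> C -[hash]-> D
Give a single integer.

step 1: scan A: cost=500, card=500
step 2: join B via nl
    card(P join B) = 500*200/(10) = 10000
    cost = 500 + 500*200 = 100500
step 3: join E via merge
    card(P join E) = 10000*80/(20) = 40000
    cost = 100500 + 10000*14 + 80*7 + 10000 + 80 = 251140
step 4: join C via hash
    card(P join C) = 40000*120/(3) = 1600000
    cost = 251140 + 2*120*7 + 40000 = 292820
step 5: join D via hash
    card(P join D) = 1600000*120/(100) = 1920000
    cost = 292820 + 2*120*7 + 1600000 = 1894500

1894500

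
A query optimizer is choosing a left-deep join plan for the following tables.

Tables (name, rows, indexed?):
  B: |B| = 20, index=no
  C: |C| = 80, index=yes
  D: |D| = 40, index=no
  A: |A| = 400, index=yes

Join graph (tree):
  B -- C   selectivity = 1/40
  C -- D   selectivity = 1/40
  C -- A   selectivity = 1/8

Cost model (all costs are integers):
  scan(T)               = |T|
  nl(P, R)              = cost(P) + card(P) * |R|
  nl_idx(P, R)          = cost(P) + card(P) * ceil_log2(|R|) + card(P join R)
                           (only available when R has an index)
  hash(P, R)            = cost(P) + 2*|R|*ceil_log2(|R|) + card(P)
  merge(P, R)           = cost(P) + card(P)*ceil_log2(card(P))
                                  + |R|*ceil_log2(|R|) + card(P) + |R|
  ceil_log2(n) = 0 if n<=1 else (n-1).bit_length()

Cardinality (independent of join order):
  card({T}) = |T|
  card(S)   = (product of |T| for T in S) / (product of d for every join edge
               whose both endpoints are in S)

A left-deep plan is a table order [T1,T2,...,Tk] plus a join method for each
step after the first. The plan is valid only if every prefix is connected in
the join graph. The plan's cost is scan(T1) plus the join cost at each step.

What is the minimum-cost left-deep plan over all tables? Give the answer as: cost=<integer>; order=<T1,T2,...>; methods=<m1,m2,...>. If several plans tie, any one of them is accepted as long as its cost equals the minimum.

cost=3040; order=D,C,B,A; methods=nl_idx,hash,nl_idx

Selinger DP (subsets sized 1..n):
  {B}: scan cost=20, card=20
  {C}: scan cost=80, card=80
  {D}: scan cost=40, card=40
  {A}: scan cost=400, card=400
  {BC}: card=40; try (C,nl_idx)→200, (B,hash)→360, (C,merge)→780, (B,merge)→840, (C,hash)→1160, (C,nl)→1620 …(+1); best=200 via (C,nl_idx)
  {CD}: card=80; try (C,nl_idx)→400, (D,hash)→640, (C,merge)→960, (D,merge)→1000, (C,hash)→1200, (C,nl)→3240 …(+1); best=400 via (C,nl_idx)
  {AC}: card=4000; try (C,hash)→1920, (A,merge)→4720, (A,nl_idx)→4800, (C,merge)→5040, (C,nl_idx)→7200, (A,hash)→7360 …(+2); best=1920 via (C,hash)
  {BCD}: card=40; try (B,hash)→680, (D,hash)→720, (D,merge)→760, (B,merge)→1160, (D,nl)→1800, (B,nl)→2000; best=680 via (B,hash)
  {ABC}: card=2000; try (A,nl_idx)→2560, (A,merge)→4480, (B,hash)→6120, (A,hash)→7440, (A,nl)→16200, (B,merge)→54040 …(+1); best=2560 via (A,nl_idx)
  {ACD}: card=4000; try (A,merge)→5040, (A,nl_idx)→5120, (D,hash)→6400, (A,hash)→7680, (A,nl)→32400, (D,merge)→54200 …(+1); best=5040 via (A,merge)
  {ABCD}: card=2000; try (A,nl_idx)→3040, (A,merge)→4960, (D,hash)→5040, (A,hash)→7920, (B,hash)→9240, (A,nl)→16680 …(+4); best=3040 via (A,nl_idx)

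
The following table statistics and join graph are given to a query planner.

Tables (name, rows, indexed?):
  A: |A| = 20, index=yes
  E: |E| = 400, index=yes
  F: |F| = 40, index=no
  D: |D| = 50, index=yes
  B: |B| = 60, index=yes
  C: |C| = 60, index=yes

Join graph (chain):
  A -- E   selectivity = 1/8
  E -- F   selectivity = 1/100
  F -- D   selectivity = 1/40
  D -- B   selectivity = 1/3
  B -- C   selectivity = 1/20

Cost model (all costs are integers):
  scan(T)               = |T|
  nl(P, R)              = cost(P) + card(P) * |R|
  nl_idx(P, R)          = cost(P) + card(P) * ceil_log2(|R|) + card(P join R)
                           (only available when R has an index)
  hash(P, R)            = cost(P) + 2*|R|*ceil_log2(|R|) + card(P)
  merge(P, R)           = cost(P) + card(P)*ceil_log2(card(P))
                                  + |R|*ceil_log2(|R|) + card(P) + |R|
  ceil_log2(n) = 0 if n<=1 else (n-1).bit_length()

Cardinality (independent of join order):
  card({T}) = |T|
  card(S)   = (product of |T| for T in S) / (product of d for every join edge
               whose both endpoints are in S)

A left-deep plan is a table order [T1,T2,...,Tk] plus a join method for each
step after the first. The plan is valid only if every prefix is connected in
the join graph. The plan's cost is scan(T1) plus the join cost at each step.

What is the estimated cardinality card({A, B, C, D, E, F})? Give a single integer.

Tables in S: A(20), B(60), C(60), D(50), E(400), F(40)
Edges inside S: A-E(d=8), E-F(d=100), F-D(d=40), D-B(d=3), B-C(d=20)
numerator = 20 * 60 * 60 * 50 * 400 * 40 = 57600000000
denominator = 8 * 100 * 40 * 3 * 20 = 1920000
card(S) = 57600000000 / 1920000 = 30000

30000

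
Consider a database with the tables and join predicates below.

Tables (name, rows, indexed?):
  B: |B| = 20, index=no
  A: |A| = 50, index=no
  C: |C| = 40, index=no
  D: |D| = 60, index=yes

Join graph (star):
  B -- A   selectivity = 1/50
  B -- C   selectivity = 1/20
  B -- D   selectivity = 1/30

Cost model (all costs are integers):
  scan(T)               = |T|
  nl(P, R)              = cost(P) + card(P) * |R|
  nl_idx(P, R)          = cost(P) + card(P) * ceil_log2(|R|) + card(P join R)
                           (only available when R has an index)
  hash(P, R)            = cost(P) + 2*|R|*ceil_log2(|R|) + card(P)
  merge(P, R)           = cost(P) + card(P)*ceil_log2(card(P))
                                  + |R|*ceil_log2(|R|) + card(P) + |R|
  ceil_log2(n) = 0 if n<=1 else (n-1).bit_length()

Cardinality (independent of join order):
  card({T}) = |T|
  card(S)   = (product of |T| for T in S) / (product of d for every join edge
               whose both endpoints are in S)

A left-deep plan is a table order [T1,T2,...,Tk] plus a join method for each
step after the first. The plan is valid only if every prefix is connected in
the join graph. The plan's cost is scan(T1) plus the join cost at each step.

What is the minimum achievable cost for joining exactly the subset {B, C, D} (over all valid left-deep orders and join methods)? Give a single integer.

600

Selinger DP over subsets of {B,C,D}:
  {B}: scan cost=20, card=20
  {C}: scan cost=40, card=40
  {D}: scan cost=60, card=60
  {BC}: card=40; try (B,hash)→280, (C,merge)→420, (B,merge)→440, (C,hash)→520, (C,nl)→820, (B,nl)→840; best=280 via (B,hash)
  {BD}: card=40; try (D,nl_idx)→180, (B,hash)→320, (D,merge)→560, (B,merge)→600, (D,hash)→760, (D,nl)→1220 …(+1); best=180 via (D,nl_idx)
  {BCD}: card=80; try (D,nl_idx)→600, (C,hash)→700, (C,merge)→740, (D,merge)→980, (D,hash)→1040, (C,nl)→1780 …(+1); best=600 via (D,nl_idx)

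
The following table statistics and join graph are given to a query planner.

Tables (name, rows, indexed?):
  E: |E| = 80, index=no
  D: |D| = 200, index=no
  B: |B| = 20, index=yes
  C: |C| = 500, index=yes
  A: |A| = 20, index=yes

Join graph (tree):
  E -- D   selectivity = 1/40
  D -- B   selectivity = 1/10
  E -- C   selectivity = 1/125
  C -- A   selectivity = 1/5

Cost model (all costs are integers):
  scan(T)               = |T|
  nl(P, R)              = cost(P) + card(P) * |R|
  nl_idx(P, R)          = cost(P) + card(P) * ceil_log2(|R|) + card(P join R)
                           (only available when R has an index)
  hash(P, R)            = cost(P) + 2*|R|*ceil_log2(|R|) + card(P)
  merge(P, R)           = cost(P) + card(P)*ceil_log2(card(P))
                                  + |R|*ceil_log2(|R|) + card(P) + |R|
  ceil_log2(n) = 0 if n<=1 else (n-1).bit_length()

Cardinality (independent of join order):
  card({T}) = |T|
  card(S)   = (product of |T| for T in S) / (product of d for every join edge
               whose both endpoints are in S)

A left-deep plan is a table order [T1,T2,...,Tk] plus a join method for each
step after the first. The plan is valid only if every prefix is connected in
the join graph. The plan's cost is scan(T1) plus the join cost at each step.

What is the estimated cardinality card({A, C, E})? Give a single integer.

Tables in S: A(20), C(500), E(80)
Edges inside S: E-C(d=125), C-A(d=5)
numerator = 20 * 500 * 80 = 800000
denominator = 125 * 5 = 625
card(S) = 800000 / 625 = 1280

1280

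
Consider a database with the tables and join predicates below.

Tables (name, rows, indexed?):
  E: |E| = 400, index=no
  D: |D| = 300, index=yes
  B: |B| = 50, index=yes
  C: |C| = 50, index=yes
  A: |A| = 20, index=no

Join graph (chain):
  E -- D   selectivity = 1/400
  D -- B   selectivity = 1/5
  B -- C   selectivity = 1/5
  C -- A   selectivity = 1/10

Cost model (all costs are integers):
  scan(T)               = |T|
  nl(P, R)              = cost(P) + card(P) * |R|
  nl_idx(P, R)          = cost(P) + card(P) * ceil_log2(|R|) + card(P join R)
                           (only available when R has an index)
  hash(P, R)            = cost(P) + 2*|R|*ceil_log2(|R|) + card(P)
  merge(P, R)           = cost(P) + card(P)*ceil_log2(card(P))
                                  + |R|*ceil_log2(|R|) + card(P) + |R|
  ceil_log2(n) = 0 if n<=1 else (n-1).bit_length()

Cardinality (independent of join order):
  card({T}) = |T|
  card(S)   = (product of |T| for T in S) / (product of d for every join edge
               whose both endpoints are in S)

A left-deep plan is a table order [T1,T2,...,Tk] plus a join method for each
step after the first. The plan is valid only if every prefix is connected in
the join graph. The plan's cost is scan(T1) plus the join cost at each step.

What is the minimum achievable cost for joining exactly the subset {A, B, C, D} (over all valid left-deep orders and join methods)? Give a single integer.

Selinger DP over subsets of {A,B,C,D}:
  {D}: scan cost=300, card=300
  {B}: scan cost=50, card=50
  {C}: scan cost=50, card=50
  {A}: scan cost=20, card=20
  {BD}: card=3000; try (B,hash)→1200, (D,merge)→3400, (D,nl_idx)→3500, (B,merge)→3650, (B,nl_idx)→5100, (D,hash)→5500 …(+2); best=1200 via (B,hash)
  {BC}: card=500; try (C,hash)→700, (B,hash)→700, (C,merge)→750, (B,merge)→750, (C,nl_idx)→850, (B,nl_idx)→850 …(+2); best=700 via (C,hash)
  {AC}: card=100; try (C,nl_idx)→240, (A,hash)→300, (C,merge)→490, (A,merge)→520, (C,hash)→640, (C,nl)→1020 …(+1); best=240 via (C,nl_idx)
  {BCD}: card=30000; try (C,hash)→4800, (D,hash)→6600, (D,merge)→8700, (D,nl_idx)→35200, (C,merge)→40550, (C,nl_idx)→49200 …(+2); best=4800 via (C,hash)
  {ABC}: card=1000; try (B,hash)→940, (B,merge)→1390, (A,hash)→1400, (B,nl_idx)→1840, (B,nl)→5240, (A,merge)→5820 …(+1); best=940 via (B,hash)
  {ABCD}: card=60000; try (D,hash)→7340, (D,merge)→14940, (A,hash)→35000, (D,nl_idx)→69940, (D,nl)→300940, (A,merge)→484920 …(+1); best=7340 via (D,hash)

7340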